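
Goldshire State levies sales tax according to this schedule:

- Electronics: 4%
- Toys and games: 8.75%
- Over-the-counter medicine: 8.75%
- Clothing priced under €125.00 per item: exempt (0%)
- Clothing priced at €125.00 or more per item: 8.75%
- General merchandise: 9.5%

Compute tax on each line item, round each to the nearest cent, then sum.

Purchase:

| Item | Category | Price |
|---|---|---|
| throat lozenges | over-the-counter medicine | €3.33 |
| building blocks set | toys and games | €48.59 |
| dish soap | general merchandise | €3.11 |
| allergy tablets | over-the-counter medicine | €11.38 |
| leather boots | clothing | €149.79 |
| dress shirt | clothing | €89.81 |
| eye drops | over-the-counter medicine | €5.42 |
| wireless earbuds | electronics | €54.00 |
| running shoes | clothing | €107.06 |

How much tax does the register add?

Throat lozenges €3.33: over-the-counter medicine → 8.75% → €0.29
Building blocks set €48.59: toys and games → 8.75% → €4.25
Dish soap €3.11: general merchandise → 9.5% → €0.30
Allergy tablets €11.38: over-the-counter medicine → 8.75% → €1.00
Leather boots €149.79: clothing, €125.00 or more → 8.75% → €13.11
Dress shirt €89.81: clothing, under €125.00 → 0% → €0.00
Eye drops €5.42: over-the-counter medicine → 8.75% → €0.47
Wireless earbuds €54.00: electronics → 4% → €2.16
Running shoes €107.06: clothing, under €125.00 → 0% → €0.00
Total tax = €0.29 + €4.25 + €0.30 + €1.00 + €13.11 + €0.47 + €2.16 = €21.58

€21.58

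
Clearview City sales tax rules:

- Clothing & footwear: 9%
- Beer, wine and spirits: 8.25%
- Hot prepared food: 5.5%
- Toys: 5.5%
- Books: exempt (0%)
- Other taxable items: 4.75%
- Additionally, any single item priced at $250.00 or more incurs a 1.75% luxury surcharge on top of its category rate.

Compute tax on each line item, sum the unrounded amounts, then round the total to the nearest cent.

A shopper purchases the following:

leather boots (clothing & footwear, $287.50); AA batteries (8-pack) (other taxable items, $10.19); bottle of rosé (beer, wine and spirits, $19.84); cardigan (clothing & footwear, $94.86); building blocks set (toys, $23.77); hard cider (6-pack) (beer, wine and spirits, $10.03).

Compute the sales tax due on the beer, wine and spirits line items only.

Bottle of rosé $19.84: beer, wine and spirits → 8.25% → $1.6368
Hard cider (6-pack) $10.03: beer, wine and spirits → 8.25% → $0.827475
Tax on beer, wine and spirits: unrounded sum = $2.464275 → $2.46

$2.46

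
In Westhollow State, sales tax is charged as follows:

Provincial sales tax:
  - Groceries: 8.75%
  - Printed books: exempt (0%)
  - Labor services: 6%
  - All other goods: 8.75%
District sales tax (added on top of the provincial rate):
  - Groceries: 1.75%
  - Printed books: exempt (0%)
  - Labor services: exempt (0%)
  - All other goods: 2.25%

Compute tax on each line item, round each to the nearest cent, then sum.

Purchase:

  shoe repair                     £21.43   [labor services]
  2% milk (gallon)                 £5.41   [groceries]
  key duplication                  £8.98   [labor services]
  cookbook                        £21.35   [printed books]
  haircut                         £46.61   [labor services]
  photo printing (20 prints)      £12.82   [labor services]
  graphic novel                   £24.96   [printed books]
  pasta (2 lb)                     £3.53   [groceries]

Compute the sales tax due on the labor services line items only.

£5.40

Shoe repair £21.43: labor services → 6% + 0% district = 6% → £1.29
Key duplication £8.98: labor services → 6% + 0% district = 6% → £0.54
Haircut £46.61: labor services → 6% + 0% district = 6% → £2.80
Photo printing (20 prints) £12.82: labor services → 6% + 0% district = 6% → £0.77
Tax on labor services = £1.29 + £0.54 + £2.80 + £0.77 = £5.40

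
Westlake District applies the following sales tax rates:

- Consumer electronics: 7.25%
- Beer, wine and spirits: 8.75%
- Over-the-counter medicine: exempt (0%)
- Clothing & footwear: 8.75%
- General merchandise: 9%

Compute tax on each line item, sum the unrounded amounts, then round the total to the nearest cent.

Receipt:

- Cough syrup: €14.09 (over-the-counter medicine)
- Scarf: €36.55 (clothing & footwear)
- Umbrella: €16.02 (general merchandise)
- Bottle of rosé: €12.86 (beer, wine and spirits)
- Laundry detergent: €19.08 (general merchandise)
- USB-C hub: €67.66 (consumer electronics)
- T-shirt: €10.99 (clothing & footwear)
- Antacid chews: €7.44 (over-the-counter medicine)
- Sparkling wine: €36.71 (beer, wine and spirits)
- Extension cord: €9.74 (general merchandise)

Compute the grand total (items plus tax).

Cough syrup €14.09: over-the-counter medicine → 0% → €0.00
Scarf €36.55: clothing & footwear → 8.75% → €3.198125
Umbrella €16.02: general merchandise → 9% → €1.4418
Bottle of rosé €12.86: beer, wine and spirits → 8.75% → €1.12525
Laundry detergent €19.08: general merchandise → 9% → €1.7172
USB-C hub €67.66: consumer electronics → 7.25% → €4.90535
T-shirt €10.99: clothing & footwear → 8.75% → €0.961625
Antacid chews €7.44: over-the-counter medicine → 0% → €0.00
Sparkling wine €36.71: beer, wine and spirits → 8.75% → €3.212125
Extension cord €9.74: general merchandise → 9% → €0.8766
Subtotal = €231.14; unrounded tax = €17.438075 → €17.44; total due = €248.58

€248.58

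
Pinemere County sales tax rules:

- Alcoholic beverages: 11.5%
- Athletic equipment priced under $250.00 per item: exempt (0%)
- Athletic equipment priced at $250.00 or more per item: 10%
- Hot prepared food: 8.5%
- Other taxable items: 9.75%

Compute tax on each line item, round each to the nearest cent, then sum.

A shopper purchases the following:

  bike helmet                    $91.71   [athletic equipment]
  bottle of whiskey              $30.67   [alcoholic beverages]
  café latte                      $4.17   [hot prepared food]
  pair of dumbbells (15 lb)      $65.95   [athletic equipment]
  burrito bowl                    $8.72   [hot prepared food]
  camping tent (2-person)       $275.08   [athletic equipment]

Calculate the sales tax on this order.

Bike helmet $91.71: athletic equipment, under $250.00 → 0% → $0.00
Bottle of whiskey $30.67: alcoholic beverages → 11.5% → $3.53
Café latte $4.17: hot prepared food → 8.5% → $0.35
Pair of dumbbells (15 lb) $65.95: athletic equipment, under $250.00 → 0% → $0.00
Burrito bowl $8.72: hot prepared food → 8.5% → $0.74
Camping tent (2-person) $275.08: athletic equipment, $250.00 or more → 10% → $27.51
Total tax = $3.53 + $0.35 + $0.74 + $27.51 = $32.13

$32.13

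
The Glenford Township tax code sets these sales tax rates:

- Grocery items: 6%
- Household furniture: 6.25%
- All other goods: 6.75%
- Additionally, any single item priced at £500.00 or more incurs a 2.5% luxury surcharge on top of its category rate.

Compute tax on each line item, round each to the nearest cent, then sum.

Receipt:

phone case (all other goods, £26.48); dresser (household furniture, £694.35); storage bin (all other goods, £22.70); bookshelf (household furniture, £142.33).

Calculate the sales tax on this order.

£72.98

Phone case £26.48: all other goods → 6.75% → £1.79
Dresser £694.35: household furniture → 6.25% + 2.5% surcharge = 8.75% → £60.76
Storage bin £22.70: all other goods → 6.75% → £1.53
Bookshelf £142.33: household furniture → 6.25% → £8.90
Total tax = £1.79 + £60.76 + £1.53 + £8.90 = £72.98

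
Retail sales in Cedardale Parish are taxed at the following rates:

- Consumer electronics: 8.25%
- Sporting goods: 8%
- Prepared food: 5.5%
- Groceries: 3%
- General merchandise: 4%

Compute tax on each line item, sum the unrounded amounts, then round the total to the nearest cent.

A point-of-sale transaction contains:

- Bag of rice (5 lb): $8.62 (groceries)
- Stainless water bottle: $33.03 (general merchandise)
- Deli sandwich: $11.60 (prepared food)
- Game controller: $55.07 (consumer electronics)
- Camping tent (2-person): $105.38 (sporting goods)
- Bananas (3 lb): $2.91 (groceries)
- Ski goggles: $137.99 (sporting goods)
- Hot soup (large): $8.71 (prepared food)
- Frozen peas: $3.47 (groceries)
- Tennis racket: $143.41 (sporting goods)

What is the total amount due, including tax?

$548.56

Bag of rice (5 lb) $8.62: groceries → 3% → $0.2586
Stainless water bottle $33.03: general merchandise → 4% → $1.3212
Deli sandwich $11.60: prepared food → 5.5% → $0.638
Game controller $55.07: consumer electronics → 8.25% → $4.543275
Camping tent (2-person) $105.38: sporting goods → 8% → $8.4304
Bananas (3 lb) $2.91: groceries → 3% → $0.0873
Ski goggles $137.99: sporting goods → 8% → $11.0392
Hot soup (large) $8.71: prepared food → 5.5% → $0.47905
Frozen peas $3.47: groceries → 3% → $0.1041
Tennis racket $143.41: sporting goods → 8% → $11.4728
Subtotal = $510.19; unrounded tax = $38.373925 → $38.37; total due = $548.56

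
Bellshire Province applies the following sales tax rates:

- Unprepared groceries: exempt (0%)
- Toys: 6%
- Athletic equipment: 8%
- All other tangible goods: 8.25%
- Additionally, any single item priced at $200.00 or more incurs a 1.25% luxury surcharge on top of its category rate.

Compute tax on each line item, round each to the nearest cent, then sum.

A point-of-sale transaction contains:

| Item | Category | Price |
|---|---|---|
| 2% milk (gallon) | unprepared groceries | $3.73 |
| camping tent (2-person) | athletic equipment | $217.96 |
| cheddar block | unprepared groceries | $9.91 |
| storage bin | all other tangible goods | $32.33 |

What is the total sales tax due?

2% milk (gallon) $3.73: unprepared groceries → 0% → $0.00
Camping tent (2-person) $217.96: athletic equipment → 8% + 1.25% surcharge = 9.25% → $20.16
Cheddar block $9.91: unprepared groceries → 0% → $0.00
Storage bin $32.33: all other tangible goods → 8.25% → $2.67
Total tax = $20.16 + $2.67 = $22.83

$22.83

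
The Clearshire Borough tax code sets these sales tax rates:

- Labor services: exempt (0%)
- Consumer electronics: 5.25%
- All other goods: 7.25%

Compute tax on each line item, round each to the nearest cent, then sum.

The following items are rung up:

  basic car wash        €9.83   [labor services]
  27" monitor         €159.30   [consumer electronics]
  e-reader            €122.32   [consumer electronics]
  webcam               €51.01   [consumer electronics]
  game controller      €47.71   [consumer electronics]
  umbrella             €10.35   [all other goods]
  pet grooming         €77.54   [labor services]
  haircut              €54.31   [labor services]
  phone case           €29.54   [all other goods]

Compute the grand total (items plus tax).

€584.76

Basic car wash €9.83: labor services → 0% → €0.00
27" monitor €159.30: consumer electronics → 5.25% → €8.36
E-reader €122.32: consumer electronics → 5.25% → €6.42
Webcam €51.01: consumer electronics → 5.25% → €2.68
Game controller €47.71: consumer electronics → 5.25% → €2.50
Umbrella €10.35: all other goods → 7.25% → €0.75
Pet grooming €77.54: labor services → 0% → €0.00
Haircut €54.31: labor services → 0% → €0.00
Phone case €29.54: all other goods → 7.25% → €2.14
Subtotal = €561.91; tax = €22.85; total due = €584.76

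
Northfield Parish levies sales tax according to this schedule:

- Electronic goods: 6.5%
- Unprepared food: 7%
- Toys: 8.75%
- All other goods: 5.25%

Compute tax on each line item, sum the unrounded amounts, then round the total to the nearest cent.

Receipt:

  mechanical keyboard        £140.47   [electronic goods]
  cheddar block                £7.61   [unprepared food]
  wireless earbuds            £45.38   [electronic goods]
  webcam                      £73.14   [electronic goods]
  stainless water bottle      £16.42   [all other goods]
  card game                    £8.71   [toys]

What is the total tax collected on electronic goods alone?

£16.83

Mechanical keyboard £140.47: electronic goods → 6.5% → £9.13055
Wireless earbuds £45.38: electronic goods → 6.5% → £2.9497
Webcam £73.14: electronic goods → 6.5% → £4.7541
Tax on electronic goods: unrounded sum = £16.83435 → £16.83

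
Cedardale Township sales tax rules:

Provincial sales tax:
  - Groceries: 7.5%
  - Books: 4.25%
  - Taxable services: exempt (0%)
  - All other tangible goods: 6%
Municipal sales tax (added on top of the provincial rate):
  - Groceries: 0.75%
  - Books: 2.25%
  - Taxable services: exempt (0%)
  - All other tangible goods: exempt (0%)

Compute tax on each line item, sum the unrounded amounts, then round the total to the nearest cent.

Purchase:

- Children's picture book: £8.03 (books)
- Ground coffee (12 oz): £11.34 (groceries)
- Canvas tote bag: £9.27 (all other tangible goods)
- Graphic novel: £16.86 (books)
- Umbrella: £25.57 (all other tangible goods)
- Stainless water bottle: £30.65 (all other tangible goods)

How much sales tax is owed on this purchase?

Children's picture book £8.03: books → 4.25% + 2.25% municipal = 6.5% → £0.52195
Ground coffee (12 oz) £11.34: groceries → 7.5% + 0.75% municipal = 8.25% → £0.93555
Canvas tote bag £9.27: all other tangible goods → 6% + 0% municipal = 6% → £0.5562
Graphic novel £16.86: books → 4.25% + 2.25% municipal = 6.5% → £1.0959
Umbrella £25.57: all other tangible goods → 6% + 0% municipal = 6% → £1.5342
Stainless water bottle £30.65: all other tangible goods → 6% + 0% municipal = 6% → £1.839
Unrounded tax sum = £6.4828 → £6.48

£6.48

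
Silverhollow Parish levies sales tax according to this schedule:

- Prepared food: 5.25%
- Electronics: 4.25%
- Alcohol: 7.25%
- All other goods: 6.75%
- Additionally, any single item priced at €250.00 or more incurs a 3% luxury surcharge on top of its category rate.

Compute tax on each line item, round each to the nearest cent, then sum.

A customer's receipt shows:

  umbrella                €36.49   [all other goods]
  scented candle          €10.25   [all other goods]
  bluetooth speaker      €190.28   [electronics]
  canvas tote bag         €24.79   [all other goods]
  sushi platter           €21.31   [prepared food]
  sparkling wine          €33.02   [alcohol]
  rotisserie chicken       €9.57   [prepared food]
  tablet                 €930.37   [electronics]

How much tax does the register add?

Umbrella €36.49: all other goods → 6.75% → €2.46
Scented candle €10.25: all other goods → 6.75% → €0.69
Bluetooth speaker €190.28: electronics → 4.25% → €8.09
Canvas tote bag €24.79: all other goods → 6.75% → €1.67
Sushi platter €21.31: prepared food → 5.25% → €1.12
Sparkling wine €33.02: alcohol → 7.25% → €2.39
Rotisserie chicken €9.57: prepared food → 5.25% → €0.50
Tablet €930.37: electronics → 4.25% + 3% surcharge = 7.25% → €67.45
Total tax = €2.46 + €0.69 + €8.09 + €1.67 + €1.12 + €2.39 + €0.50 + €67.45 = €84.37

€84.37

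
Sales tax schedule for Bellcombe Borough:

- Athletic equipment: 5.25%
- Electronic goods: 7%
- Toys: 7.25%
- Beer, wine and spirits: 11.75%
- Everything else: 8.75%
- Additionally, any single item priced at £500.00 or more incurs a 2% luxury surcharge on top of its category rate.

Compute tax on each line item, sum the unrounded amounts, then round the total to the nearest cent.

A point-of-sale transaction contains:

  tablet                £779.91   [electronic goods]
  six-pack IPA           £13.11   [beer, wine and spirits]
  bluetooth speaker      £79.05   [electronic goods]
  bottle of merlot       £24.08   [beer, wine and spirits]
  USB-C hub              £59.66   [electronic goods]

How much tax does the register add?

Tablet £779.91: electronic goods → 7% + 2% surcharge = 9% → £70.1919
Six-pack IPA £13.11: beer, wine and spirits → 11.75% → £1.540425
Bluetooth speaker £79.05: electronic goods → 7% → £5.5335
Bottle of merlot £24.08: beer, wine and spirits → 11.75% → £2.8294
USB-C hub £59.66: electronic goods → 7% → £4.1762
Unrounded tax sum = £84.271425 → £84.27

£84.27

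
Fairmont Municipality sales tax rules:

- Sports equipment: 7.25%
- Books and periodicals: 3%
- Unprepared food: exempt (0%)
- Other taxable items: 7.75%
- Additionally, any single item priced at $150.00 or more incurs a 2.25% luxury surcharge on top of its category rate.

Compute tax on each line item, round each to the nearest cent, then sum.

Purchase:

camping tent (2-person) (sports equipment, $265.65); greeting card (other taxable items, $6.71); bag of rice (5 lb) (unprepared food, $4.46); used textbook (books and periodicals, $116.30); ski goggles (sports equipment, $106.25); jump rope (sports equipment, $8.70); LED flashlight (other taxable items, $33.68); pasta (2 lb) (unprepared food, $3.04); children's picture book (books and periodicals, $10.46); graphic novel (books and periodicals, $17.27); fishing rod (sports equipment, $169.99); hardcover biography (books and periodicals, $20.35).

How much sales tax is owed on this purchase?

$57.78

Camping tent (2-person) $265.65: sports equipment → 7.25% + 2.25% surcharge = 9.5% → $25.24
Greeting card $6.71: other taxable items → 7.75% → $0.52
Bag of rice (5 lb) $4.46: unprepared food → 0% → $0.00
Used textbook $116.30: books and periodicals → 3% → $3.49
Ski goggles $106.25: sports equipment → 7.25% → $7.70
Jump rope $8.70: sports equipment → 7.25% → $0.63
LED flashlight $33.68: other taxable items → 7.75% → $2.61
Pasta (2 lb) $3.04: unprepared food → 0% → $0.00
Children's picture book $10.46: books and periodicals → 3% → $0.31
Graphic novel $17.27: books and periodicals → 3% → $0.52
Fishing rod $169.99: sports equipment → 7.25% + 2.25% surcharge = 9.5% → $16.15
Hardcover biography $20.35: books and periodicals → 3% → $0.61
Total tax = $25.24 + $0.52 + $3.49 + $7.70 + $0.63 + $2.61 + $0.31 + $0.52 + $16.15 + $0.61 = $57.78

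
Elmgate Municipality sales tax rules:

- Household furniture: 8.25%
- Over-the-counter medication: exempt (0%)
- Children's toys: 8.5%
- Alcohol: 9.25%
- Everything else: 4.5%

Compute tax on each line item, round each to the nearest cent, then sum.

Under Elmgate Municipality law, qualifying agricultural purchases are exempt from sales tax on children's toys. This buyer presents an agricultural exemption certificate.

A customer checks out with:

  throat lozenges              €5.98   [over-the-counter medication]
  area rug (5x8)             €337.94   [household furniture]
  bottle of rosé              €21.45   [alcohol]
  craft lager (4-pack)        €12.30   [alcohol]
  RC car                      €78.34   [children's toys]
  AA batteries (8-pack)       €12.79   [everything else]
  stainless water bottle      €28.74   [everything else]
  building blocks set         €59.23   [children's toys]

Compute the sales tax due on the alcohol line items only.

Bottle of rosé €21.45: alcohol → 9.25% → €1.98
Craft lager (4-pack) €12.30: alcohol → 9.25% → €1.14
Tax on alcohol = €1.98 + €1.14 = €3.12

€3.12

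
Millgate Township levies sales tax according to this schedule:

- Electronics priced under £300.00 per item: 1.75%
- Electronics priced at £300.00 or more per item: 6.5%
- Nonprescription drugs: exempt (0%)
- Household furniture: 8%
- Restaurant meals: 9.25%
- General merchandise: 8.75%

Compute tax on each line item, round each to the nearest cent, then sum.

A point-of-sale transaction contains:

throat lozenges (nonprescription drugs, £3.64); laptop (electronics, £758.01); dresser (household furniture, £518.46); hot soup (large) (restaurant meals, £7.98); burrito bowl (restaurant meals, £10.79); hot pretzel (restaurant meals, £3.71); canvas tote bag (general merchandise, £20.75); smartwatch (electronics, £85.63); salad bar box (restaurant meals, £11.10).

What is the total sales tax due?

Throat lozenges £3.64: nonprescription drugs → 0% → £0.00
Laptop £758.01: electronics, £300.00 or more → 6.5% → £49.27
Dresser £518.46: household furniture → 8% → £41.48
Hot soup (large) £7.98: restaurant meals → 9.25% → £0.74
Burrito bowl £10.79: restaurant meals → 9.25% → £1.00
Hot pretzel £3.71: restaurant meals → 9.25% → £0.34
Canvas tote bag £20.75: general merchandise → 8.75% → £1.82
Smartwatch £85.63: electronics, under £300.00 → 1.75% → £1.50
Salad bar box £11.10: restaurant meals → 9.25% → £1.03
Total tax = £49.27 + £41.48 + £0.74 + £1.00 + £0.34 + £1.82 + £1.50 + £1.03 = £97.18

£97.18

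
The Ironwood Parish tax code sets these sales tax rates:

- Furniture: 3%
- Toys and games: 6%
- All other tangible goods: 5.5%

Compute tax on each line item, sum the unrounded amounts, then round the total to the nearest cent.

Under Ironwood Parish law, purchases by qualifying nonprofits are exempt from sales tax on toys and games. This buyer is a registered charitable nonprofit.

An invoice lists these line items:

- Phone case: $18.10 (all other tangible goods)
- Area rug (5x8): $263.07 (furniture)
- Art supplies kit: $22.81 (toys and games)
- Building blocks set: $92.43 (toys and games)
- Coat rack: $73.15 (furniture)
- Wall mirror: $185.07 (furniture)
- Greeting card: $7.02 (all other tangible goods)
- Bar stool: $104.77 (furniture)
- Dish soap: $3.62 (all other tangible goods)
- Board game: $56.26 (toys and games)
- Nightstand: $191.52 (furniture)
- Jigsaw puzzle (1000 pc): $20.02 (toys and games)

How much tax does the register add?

Phone case $18.10: all other tangible goods → 5.5% → $0.9955
Area rug (5x8) $263.07: furniture → 3% → $7.8921
Art supplies kit $22.81: toys and games, buyer-exempt → 0% → $0.00
Building blocks set $92.43: toys and games, buyer-exempt → 0% → $0.00
Coat rack $73.15: furniture → 3% → $2.1945
Wall mirror $185.07: furniture → 3% → $5.5521
Greeting card $7.02: all other tangible goods → 5.5% → $0.3861
Bar stool $104.77: furniture → 3% → $3.1431
Dish soap $3.62: all other tangible goods → 5.5% → $0.1991
Board game $56.26: toys and games, buyer-exempt → 0% → $0.00
Nightstand $191.52: furniture → 3% → $5.7456
Jigsaw puzzle (1000 pc) $20.02: toys and games, buyer-exempt → 0% → $0.00
Unrounded tax sum = $26.1081 → $26.11

$26.11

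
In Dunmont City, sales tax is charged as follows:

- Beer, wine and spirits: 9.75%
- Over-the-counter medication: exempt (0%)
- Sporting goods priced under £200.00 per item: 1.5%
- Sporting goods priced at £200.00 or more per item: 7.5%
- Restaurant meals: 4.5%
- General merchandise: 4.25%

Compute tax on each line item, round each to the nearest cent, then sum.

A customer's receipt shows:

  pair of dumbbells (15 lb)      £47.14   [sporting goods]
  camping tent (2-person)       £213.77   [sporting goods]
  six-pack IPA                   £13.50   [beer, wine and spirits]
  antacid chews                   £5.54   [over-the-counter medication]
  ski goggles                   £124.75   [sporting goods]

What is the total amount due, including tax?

Pair of dumbbells (15 lb) £47.14: sporting goods, under £200.00 → 1.5% → £0.71
Camping tent (2-person) £213.77: sporting goods, £200.00 or more → 7.5% → £16.03
Six-pack IPA £13.50: beer, wine and spirits → 9.75% → £1.32
Antacid chews £5.54: over-the-counter medication → 0% → £0.00
Ski goggles £124.75: sporting goods, under £200.00 → 1.5% → £1.87
Subtotal = £404.70; tax = £19.93; total due = £424.63

£424.63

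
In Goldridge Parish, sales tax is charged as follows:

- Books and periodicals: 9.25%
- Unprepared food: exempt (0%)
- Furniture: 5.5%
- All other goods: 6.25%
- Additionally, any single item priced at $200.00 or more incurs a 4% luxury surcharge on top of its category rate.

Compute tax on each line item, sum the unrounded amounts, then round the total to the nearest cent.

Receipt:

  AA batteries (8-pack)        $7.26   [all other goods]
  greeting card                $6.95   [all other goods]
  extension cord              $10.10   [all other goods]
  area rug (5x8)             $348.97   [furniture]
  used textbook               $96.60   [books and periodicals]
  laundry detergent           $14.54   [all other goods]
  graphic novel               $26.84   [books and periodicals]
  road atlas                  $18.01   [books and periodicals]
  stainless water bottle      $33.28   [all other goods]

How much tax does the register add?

$50.74

AA batteries (8-pack) $7.26: all other goods → 6.25% → $0.45375
Greeting card $6.95: all other goods → 6.25% → $0.434375
Extension cord $10.10: all other goods → 6.25% → $0.63125
Area rug (5x8) $348.97: furniture → 5.5% + 4% surcharge = 9.5% → $33.15215
Used textbook $96.60: books and periodicals → 9.25% → $8.9355
Laundry detergent $14.54: all other goods → 6.25% → $0.90875
Graphic novel $26.84: books and periodicals → 9.25% → $2.4827
Road atlas $18.01: books and periodicals → 9.25% → $1.665925
Stainless water bottle $33.28: all other goods → 6.25% → $2.08
Unrounded tax sum = $50.7444 → $50.74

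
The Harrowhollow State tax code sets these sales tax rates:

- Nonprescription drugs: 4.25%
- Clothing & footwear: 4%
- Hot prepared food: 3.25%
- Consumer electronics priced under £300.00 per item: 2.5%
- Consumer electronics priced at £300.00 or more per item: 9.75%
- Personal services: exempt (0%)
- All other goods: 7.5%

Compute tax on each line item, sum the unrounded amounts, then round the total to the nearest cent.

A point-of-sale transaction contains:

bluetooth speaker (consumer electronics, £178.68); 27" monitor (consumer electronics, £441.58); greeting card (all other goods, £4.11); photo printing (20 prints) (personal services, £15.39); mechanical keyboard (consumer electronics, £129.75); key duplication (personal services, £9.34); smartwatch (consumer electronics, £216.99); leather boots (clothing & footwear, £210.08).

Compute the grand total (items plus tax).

£1270.82

Bluetooth speaker £178.68: consumer electronics, under £300.00 → 2.5% → £4.467
27" monitor £441.58: consumer electronics, £300.00 or more → 9.75% → £43.05405
Greeting card £4.11: all other goods → 7.5% → £0.30825
Photo printing (20 prints) £15.39: personal services → 0% → £0.00
Mechanical keyboard £129.75: consumer electronics, under £300.00 → 2.5% → £3.24375
Key duplication £9.34: personal services → 0% → £0.00
Smartwatch £216.99: consumer electronics, under £300.00 → 2.5% → £5.42475
Leather boots £210.08: clothing & footwear → 4% → £8.4032
Subtotal = £1205.92; unrounded tax = £64.901 → £64.90; total due = £1270.82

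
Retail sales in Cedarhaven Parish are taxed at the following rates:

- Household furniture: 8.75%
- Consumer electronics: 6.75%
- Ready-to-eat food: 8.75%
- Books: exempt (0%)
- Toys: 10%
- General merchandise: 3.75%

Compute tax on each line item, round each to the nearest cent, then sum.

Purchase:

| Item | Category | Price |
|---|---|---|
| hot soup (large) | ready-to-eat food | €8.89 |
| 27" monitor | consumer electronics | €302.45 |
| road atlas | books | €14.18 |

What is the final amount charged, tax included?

€346.72

Hot soup (large) €8.89: ready-to-eat food → 8.75% → €0.78
27" monitor €302.45: consumer electronics → 6.75% → €20.42
Road atlas €14.18: books → 0% → €0.00
Subtotal = €325.52; tax = €21.20; total due = €346.72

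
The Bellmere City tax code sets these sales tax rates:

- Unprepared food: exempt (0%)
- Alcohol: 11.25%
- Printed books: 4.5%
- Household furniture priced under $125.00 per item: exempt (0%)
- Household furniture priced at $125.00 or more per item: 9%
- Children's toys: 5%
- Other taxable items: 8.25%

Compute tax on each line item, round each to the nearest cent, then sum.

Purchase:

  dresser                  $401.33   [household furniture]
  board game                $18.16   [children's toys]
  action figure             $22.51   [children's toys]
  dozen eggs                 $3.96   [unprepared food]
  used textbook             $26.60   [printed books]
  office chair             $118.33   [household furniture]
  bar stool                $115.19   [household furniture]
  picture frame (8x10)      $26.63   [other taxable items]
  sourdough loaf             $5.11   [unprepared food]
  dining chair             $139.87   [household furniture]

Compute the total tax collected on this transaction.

$54.15

Dresser $401.33: household furniture, $125.00 or more → 9% → $36.12
Board game $18.16: children's toys → 5% → $0.91
Action figure $22.51: children's toys → 5% → $1.13
Dozen eggs $3.96: unprepared food → 0% → $0.00
Used textbook $26.60: printed books → 4.5% → $1.20
Office chair $118.33: household furniture, under $125.00 → 0% → $0.00
Bar stool $115.19: household furniture, under $125.00 → 0% → $0.00
Picture frame (8x10) $26.63: other taxable items → 8.25% → $2.20
Sourdough loaf $5.11: unprepared food → 0% → $0.00
Dining chair $139.87: household furniture, $125.00 or more → 9% → $12.59
Total tax = $36.12 + $0.91 + $1.13 + $1.20 + $2.20 + $12.59 = $54.15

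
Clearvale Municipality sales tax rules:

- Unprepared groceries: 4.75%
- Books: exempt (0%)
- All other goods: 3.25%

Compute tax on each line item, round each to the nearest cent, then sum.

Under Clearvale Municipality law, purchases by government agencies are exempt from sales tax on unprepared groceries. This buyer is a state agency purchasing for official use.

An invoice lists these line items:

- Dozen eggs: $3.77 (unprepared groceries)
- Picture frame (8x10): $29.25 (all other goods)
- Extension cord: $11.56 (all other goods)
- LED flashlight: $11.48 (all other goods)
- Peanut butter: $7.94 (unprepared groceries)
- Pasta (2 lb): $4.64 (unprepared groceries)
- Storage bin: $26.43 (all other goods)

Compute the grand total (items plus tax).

Dozen eggs $3.77: unprepared groceries, buyer-exempt → 0% → $0.00
Picture frame (8x10) $29.25: all other goods → 3.25% → $0.95
Extension cord $11.56: all other goods → 3.25% → $0.38
LED flashlight $11.48: all other goods → 3.25% → $0.37
Peanut butter $7.94: unprepared groceries, buyer-exempt → 0% → $0.00
Pasta (2 lb) $4.64: unprepared groceries, buyer-exempt → 0% → $0.00
Storage bin $26.43: all other goods → 3.25% → $0.86
Subtotal = $95.07; tax = $2.56; total due = $97.63

$97.63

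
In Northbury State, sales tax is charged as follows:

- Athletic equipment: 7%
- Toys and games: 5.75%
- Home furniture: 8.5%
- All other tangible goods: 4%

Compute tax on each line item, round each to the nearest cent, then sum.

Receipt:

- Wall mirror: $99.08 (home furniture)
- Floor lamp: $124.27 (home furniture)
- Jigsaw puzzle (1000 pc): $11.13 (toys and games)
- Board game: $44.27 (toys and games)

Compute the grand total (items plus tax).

Wall mirror $99.08: home furniture → 8.5% → $8.42
Floor lamp $124.27: home furniture → 8.5% → $10.56
Jigsaw puzzle (1000 pc) $11.13: toys and games → 5.75% → $0.64
Board game $44.27: toys and games → 5.75% → $2.55
Subtotal = $278.75; tax = $22.17; total due = $300.92

$300.92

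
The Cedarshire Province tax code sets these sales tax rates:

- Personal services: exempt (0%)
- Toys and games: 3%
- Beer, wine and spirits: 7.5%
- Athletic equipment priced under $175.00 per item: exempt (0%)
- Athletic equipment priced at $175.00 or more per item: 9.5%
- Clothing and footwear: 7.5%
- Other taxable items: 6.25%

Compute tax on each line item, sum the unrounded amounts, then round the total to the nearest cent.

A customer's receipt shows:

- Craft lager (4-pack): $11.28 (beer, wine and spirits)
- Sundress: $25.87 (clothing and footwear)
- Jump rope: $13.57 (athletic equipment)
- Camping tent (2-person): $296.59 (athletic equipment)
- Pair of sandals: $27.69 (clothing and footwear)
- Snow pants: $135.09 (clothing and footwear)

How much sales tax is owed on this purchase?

$43.17

Craft lager (4-pack) $11.28: beer, wine and spirits → 7.5% → $0.846
Sundress $25.87: clothing and footwear → 7.5% → $1.94025
Jump rope $13.57: athletic equipment, under $175.00 → 0% → $0.00
Camping tent (2-person) $296.59: athletic equipment, $175.00 or more → 9.5% → $28.17605
Pair of sandals $27.69: clothing and footwear → 7.5% → $2.07675
Snow pants $135.09: clothing and footwear → 7.5% → $10.13175
Unrounded tax sum = $43.1708 → $43.17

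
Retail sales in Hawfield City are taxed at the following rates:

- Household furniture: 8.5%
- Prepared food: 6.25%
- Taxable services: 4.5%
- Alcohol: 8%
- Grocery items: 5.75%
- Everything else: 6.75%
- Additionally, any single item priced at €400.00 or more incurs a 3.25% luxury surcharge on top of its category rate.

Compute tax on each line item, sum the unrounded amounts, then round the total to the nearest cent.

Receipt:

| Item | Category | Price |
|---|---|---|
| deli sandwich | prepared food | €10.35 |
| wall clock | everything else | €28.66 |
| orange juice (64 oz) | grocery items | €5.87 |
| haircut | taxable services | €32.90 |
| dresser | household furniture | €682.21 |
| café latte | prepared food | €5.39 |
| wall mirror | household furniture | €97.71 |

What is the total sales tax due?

€93.20

Deli sandwich €10.35: prepared food → 6.25% → €0.646875
Wall clock €28.66: everything else → 6.75% → €1.93455
Orange juice (64 oz) €5.87: grocery items → 5.75% → €0.337525
Haircut €32.90: taxable services → 4.5% → €1.4805
Dresser €682.21: household furniture → 8.5% + 3.25% surcharge = 11.75% → €80.159675
Café latte €5.39: prepared food → 6.25% → €0.336875
Wall mirror €97.71: household furniture → 8.5% → €8.30535
Unrounded tax sum = €93.20135 → €93.20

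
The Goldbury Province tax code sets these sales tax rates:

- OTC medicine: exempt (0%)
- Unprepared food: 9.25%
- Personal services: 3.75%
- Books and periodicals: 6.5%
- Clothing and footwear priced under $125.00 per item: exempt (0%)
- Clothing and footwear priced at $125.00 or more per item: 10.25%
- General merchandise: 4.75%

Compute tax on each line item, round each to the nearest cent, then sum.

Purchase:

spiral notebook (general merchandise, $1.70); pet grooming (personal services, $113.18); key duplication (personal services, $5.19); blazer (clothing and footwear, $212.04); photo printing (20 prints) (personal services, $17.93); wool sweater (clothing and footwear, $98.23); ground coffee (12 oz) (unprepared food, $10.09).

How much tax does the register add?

$27.84

Spiral notebook $1.70: general merchandise → 4.75% → $0.08
Pet grooming $113.18: personal services → 3.75% → $4.24
Key duplication $5.19: personal services → 3.75% → $0.19
Blazer $212.04: clothing and footwear, $125.00 or more → 10.25% → $21.73
Photo printing (20 prints) $17.93: personal services → 3.75% → $0.67
Wool sweater $98.23: clothing and footwear, under $125.00 → 0% → $0.00
Ground coffee (12 oz) $10.09: unprepared food → 9.25% → $0.93
Total tax = $0.08 + $4.24 + $0.19 + $21.73 + $0.67 + $0.93 = $27.84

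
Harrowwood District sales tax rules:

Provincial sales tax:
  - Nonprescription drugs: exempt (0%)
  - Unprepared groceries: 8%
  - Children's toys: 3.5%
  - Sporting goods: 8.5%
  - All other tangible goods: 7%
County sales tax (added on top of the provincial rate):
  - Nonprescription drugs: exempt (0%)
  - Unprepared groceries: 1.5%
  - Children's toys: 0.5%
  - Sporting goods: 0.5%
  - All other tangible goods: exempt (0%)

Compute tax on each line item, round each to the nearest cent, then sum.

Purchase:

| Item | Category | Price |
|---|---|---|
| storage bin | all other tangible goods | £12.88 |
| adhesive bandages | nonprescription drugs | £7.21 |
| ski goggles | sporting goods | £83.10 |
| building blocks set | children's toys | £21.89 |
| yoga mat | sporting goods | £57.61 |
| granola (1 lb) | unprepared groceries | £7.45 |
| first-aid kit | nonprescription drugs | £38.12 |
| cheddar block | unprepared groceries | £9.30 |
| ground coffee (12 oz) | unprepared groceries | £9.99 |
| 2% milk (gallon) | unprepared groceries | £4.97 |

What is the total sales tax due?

£17.45

Storage bin £12.88: all other tangible goods → 7% + 0% county = 7% → £0.90
Adhesive bandages £7.21: nonprescription drugs → 0% + 0% county = 0% → £0.00
Ski goggles £83.10: sporting goods → 8.5% + 0.5% county = 9% → £7.48
Building blocks set £21.89: children's toys → 3.5% + 0.5% county = 4% → £0.88
Yoga mat £57.61: sporting goods → 8.5% + 0.5% county = 9% → £5.18
Granola (1 lb) £7.45: unprepared groceries → 8% + 1.5% county = 9.5% → £0.71
First-aid kit £38.12: nonprescription drugs → 0% + 0% county = 0% → £0.00
Cheddar block £9.30: unprepared groceries → 8% + 1.5% county = 9.5% → £0.88
Ground coffee (12 oz) £9.99: unprepared groceries → 8% + 1.5% county = 9.5% → £0.95
2% milk (gallon) £4.97: unprepared groceries → 8% + 1.5% county = 9.5% → £0.47
Total tax = £0.90 + £7.48 + £0.88 + £5.18 + £0.71 + £0.88 + £0.95 + £0.47 = £17.45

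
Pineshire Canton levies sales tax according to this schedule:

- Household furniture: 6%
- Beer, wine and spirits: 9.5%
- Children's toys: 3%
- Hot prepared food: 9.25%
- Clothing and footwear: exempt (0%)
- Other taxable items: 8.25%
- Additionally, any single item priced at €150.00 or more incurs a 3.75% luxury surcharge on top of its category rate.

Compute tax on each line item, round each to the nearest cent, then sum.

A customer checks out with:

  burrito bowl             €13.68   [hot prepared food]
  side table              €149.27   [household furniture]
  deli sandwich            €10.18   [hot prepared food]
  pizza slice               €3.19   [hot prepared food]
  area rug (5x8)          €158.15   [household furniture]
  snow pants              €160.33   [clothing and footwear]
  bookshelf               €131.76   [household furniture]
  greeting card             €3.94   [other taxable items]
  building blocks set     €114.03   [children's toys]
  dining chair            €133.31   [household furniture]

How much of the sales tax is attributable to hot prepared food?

Burrito bowl €13.68: hot prepared food → 9.25% → €1.27
Deli sandwich €10.18: hot prepared food → 9.25% → €0.94
Pizza slice €3.19: hot prepared food → 9.25% → €0.30
Tax on hot prepared food = €1.27 + €0.94 + €0.30 = €2.51

€2.51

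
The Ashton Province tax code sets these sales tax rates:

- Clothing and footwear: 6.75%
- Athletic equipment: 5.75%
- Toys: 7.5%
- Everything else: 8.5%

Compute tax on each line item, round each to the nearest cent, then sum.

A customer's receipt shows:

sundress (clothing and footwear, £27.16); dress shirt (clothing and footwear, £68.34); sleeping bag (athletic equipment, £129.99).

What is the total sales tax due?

£13.91

Sundress £27.16: clothing and footwear → 6.75% → £1.83
Dress shirt £68.34: clothing and footwear → 6.75% → £4.61
Sleeping bag £129.99: athletic equipment → 5.75% → £7.47
Total tax = £1.83 + £4.61 + £7.47 = £13.91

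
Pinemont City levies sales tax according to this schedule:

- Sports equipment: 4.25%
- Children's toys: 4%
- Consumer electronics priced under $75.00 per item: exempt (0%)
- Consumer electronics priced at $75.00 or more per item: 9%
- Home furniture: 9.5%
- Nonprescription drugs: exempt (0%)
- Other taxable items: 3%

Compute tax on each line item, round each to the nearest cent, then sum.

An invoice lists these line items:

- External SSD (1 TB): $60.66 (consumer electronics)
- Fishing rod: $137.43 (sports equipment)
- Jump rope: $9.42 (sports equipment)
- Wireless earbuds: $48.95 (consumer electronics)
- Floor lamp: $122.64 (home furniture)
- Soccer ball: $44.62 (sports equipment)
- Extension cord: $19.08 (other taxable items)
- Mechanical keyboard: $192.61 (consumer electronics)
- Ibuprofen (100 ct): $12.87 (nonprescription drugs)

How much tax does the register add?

External SSD (1 TB) $60.66: consumer electronics, under $75.00 → 0% → $0.00
Fishing rod $137.43: sports equipment → 4.25% → $5.84
Jump rope $9.42: sports equipment → 4.25% → $0.40
Wireless earbuds $48.95: consumer electronics, under $75.00 → 0% → $0.00
Floor lamp $122.64: home furniture → 9.5% → $11.65
Soccer ball $44.62: sports equipment → 4.25% → $1.90
Extension cord $19.08: other taxable items → 3% → $0.57
Mechanical keyboard $192.61: consumer electronics, $75.00 or more → 9% → $17.33
Ibuprofen (100 ct) $12.87: nonprescription drugs → 0% → $0.00
Total tax = $5.84 + $0.40 + $11.65 + $1.90 + $0.57 + $17.33 = $37.69

$37.69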